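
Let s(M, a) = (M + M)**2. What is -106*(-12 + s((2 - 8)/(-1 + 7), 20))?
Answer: 848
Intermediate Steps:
s(M, a) = 4*M**2 (s(M, a) = (2*M)**2 = 4*M**2)
-106*(-12 + s((2 - 8)/(-1 + 7), 20)) = -106*(-12 + 4*((2 - 8)/(-1 + 7))**2) = -106*(-12 + 4*(-6/6)**2) = -106*(-12 + 4*(-6*1/6)**2) = -106*(-12 + 4*(-1)**2) = -106*(-12 + 4*1) = -106*(-12 + 4) = -106*(-8) = 848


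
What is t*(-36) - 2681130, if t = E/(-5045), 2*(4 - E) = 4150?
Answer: -13526375406/5045 ≈ -2.6811e+6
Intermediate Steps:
E = -2071 (E = 4 - 1/2*4150 = 4 - 2075 = -2071)
t = 2071/5045 (t = -2071/(-5045) = -2071*(-1/5045) = 2071/5045 ≈ 0.41051)
t*(-36) - 2681130 = (2071/5045)*(-36) - 2681130 = -74556/5045 - 2681130 = -13526375406/5045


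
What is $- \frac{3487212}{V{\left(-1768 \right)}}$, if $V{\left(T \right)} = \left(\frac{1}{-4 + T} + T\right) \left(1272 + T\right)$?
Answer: $- \frac{128736243}{32373269} \approx -3.9766$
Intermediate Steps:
$V{\left(T \right)} = \left(1272 + T\right) \left(T + \frac{1}{-4 + T}\right)$ ($V{\left(T \right)} = \left(T + \frac{1}{-4 + T}\right) \left(1272 + T\right) = \left(1272 + T\right) \left(T + \frac{1}{-4 + T}\right)$)
$- \frac{3487212}{V{\left(-1768 \right)}} = - \frac{3487212}{\frac{1}{-4 - 1768} \left(1272 + \left(-1768\right)^{3} - -8993816 + 1268 \left(-1768\right)^{2}\right)} = - \frac{3487212}{\frac{1}{-1772} \left(1272 - 5526456832 + 8993816 + 1268 \cdot 3125824\right)} = - \frac{3487212}{\left(- \frac{1}{1772}\right) \left(1272 - 5526456832 + 8993816 + 3963544832\right)} = - \frac{3487212}{\left(- \frac{1}{1772}\right) \left(-1553916912\right)} = - \frac{3487212}{\frac{388479228}{443}} = \left(-3487212\right) \frac{443}{388479228} = - \frac{128736243}{32373269}$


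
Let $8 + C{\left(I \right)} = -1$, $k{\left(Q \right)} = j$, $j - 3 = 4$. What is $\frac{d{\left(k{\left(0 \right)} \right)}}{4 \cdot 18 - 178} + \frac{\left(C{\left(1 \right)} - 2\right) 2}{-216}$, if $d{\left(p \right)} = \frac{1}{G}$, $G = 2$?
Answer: $\frac{139}{1431} \approx 0.097135$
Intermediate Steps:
$j = 7$ ($j = 3 + 4 = 7$)
$k{\left(Q \right)} = 7$
$C{\left(I \right)} = -9$ ($C{\left(I \right)} = -8 - 1 = -9$)
$d{\left(p \right)} = \frac{1}{2}$
$\frac{d{\left(k{\left(0 \right)} \right)}}{4 \cdot 18 - 178} + \frac{\left(C{\left(1 \right)} - 2\right) 2}{-216} = \frac{1}{2 \left(4 \cdot 18 - 178\right)} + \frac{\left(-9 - 2\right) 2}{-216} = \frac{1}{2 \left(72 - 178\right)} + \left(-11\right) 2 \left(- \frac{1}{216}\right) = \frac{1}{2 \left(-106\right)} - - \frac{11}{108} = \frac{1}{2} \left(- \frac{1}{106}\right) + \frac{11}{108} = - \frac{1}{212} + \frac{11}{108} = \frac{139}{1431}$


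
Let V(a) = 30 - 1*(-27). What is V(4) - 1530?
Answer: -1473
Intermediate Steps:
V(a) = 57 (V(a) = 30 + 27 = 57)
V(4) - 1530 = 57 - 1530 = -1473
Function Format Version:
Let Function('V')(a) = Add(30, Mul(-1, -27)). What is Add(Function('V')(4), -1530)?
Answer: -1473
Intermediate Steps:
Function('V')(a) = 57 (Function('V')(a) = Add(30, 27) = 57)
Add(Function('V')(4), -1530) = Add(57, -1530) = -1473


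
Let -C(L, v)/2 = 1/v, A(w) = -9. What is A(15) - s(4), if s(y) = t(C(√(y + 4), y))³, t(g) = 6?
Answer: -225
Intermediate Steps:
C(L, v) = -2/v
s(y) = 216 (s(y) = 6³ = 216)
A(15) - s(4) = -9 - 1*216 = -9 - 216 = -225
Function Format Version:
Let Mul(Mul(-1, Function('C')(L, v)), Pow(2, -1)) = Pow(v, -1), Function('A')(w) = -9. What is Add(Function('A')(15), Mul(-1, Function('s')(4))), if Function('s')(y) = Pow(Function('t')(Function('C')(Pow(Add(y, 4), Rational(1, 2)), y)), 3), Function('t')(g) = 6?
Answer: -225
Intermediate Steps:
Function('C')(L, v) = Mul(-2, Pow(v, -1))
Function('s')(y) = 216 (Function('s')(y) = Pow(6, 3) = 216)
Add(Function('A')(15), Mul(-1, Function('s')(4))) = Add(-9, Mul(-1, 216)) = Add(-9, -216) = -225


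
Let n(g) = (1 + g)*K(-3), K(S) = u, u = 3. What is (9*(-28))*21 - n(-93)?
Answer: -5016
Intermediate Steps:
K(S) = 3
n(g) = 3 + 3*g (n(g) = (1 + g)*3 = 3 + 3*g)
(9*(-28))*21 - n(-93) = (9*(-28))*21 - (3 + 3*(-93)) = -252*21 - (3 - 279) = -5292 - 1*(-276) = -5292 + 276 = -5016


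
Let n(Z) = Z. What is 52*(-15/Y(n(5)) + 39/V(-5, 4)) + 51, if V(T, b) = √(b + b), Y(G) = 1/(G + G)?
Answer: -7749 + 507*√2 ≈ -7032.0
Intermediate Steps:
Y(G) = 1/(2*G)
V(T, b) = √2*√b (V(T, b) = √(2*b) = √2*√b)
52*(-15/Y(n(5)) + 39/V(-5, 4)) + 51 = 52*(-15/((½)/5) + 39/((√2*√4))) + 51 = 52*(-15/((½)*(⅕)) + 39/((√2*2))) + 51 = 52*(-15/⅒ + 39/((2*√2))) + 51 = 52*(-15*10 + 39*(√2/4)) + 51 = 52*(-150 + 39*√2/4) + 51 = (-7800 + 507*√2) + 51 = -7749 + 507*√2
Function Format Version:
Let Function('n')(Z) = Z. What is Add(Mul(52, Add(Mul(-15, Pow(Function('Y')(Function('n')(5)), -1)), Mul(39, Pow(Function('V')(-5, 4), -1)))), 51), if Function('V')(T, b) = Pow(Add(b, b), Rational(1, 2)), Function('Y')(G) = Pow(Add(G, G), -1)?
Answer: Add(-7749, Mul(507, Pow(2, Rational(1, 2)))) ≈ -7032.0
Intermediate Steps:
Function('Y')(G) = Mul(Rational(1, 2), Pow(G, -1)) (Function('Y')(G) = Pow(Mul(2, G), -1) = Mul(Rational(1, 2), Pow(G, -1)))
Function('V')(T, b) = Mul(Pow(2, Rational(1, 2)), Pow(b, Rational(1, 2))) (Function('V')(T, b) = Pow(Mul(2, b), Rational(1, 2)) = Mul(Pow(2, Rational(1, 2)), Pow(b, Rational(1, 2))))
Add(Mul(52, Add(Mul(-15, Pow(Function('Y')(Function('n')(5)), -1)), Mul(39, Pow(Function('V')(-5, 4), -1)))), 51) = Add(Mul(52, Add(Mul(-15, Pow(Mul(Rational(1, 2), Pow(5, -1)), -1)), Mul(39, Pow(Mul(Pow(2, Rational(1, 2)), Pow(4, Rational(1, 2))), -1)))), 51) = Add(Mul(52, Add(Mul(-15, Pow(Mul(Rational(1, 2), Rational(1, 5)), -1)), Mul(39, Pow(Mul(Pow(2, Rational(1, 2)), 2), -1)))), 51) = Add(Mul(52, Add(Mul(-15, Pow(Rational(1, 10), -1)), Mul(39, Pow(Mul(2, Pow(2, Rational(1, 2))), -1)))), 51) = Add(Mul(52, Add(Mul(-15, 10), Mul(39, Mul(Rational(1, 4), Pow(2, Rational(1, 2)))))), 51) = Add(Mul(52, Add(-150, Mul(Rational(39, 4), Pow(2, Rational(1, 2))))), 51) = Add(Add(-7800, Mul(507, Pow(2, Rational(1, 2)))), 51) = Add(-7749, Mul(507, Pow(2, Rational(1, 2))))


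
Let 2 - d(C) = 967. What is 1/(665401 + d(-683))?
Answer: 1/664436 ≈ 1.5050e-6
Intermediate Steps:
d(C) = -965 (d(C) = 2 - 1*967 = 2 - 967 = -965)
1/(665401 + d(-683)) = 1/(665401 - 965) = 1/664436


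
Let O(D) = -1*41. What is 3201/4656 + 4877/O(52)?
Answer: -77581/656 ≈ -118.26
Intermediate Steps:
O(D) = -41
3201/4656 + 4877/O(52) = 3201/4656 + 4877/(-41) = 3201*(1/4656) + 4877*(-1/41) = 11/16 - 4877/41 = -77581/656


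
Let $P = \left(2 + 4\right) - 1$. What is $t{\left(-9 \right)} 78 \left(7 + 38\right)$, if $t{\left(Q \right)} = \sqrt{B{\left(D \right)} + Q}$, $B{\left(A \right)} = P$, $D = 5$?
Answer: $7020 i \approx 7020.0 i$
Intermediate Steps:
$P = 5$ ($P = 6 - 1 = 5$)
$B{\left(A \right)} = 5$
$t{\left(Q \right)} = \sqrt{5 + Q}$
$t{\left(-9 \right)} 78 \left(7 + 38\right) = \sqrt{5 - 9} \cdot 78 \left(7 + 38\right) = \sqrt{-4} \cdot 78 \cdot 45 = 2 i 78 \cdot 45 = 156 i 45 = 7020 i$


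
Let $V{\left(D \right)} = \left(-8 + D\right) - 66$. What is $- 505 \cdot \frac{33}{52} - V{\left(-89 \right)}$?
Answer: $- \frac{8189}{52} \approx -157.48$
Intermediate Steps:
$V{\left(D \right)} = -74 + D$
$- 505 \cdot \frac{33}{52} - V{\left(-89 \right)} = - 505 \cdot \frac{33}{52} - \left(-74 - 89\right) = - 505 \cdot 33 \cdot \frac{1}{52} - -163 = \left(-505\right) \frac{33}{52} + 163 = - \frac{16665}{52} + 163 = - \frac{8189}{52}$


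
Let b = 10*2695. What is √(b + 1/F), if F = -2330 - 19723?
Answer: √13106723080497/22053 ≈ 164.16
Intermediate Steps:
F = -22053
b = 26950
√(b + 1/F) = √(26950 + 1/(-22053)) = √(26950 - 1/22053) = √(594328349/22053) = √13106723080497/22053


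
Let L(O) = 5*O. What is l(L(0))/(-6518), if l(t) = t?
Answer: 0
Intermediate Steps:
l(L(0))/(-6518) = (5*0)/(-6518) = 0*(-1/6518) = 0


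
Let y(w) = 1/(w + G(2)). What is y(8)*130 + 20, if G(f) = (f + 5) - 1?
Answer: 205/7 ≈ 29.286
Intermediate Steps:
G(f) = 4 + f (G(f) = (5 + f) - 1 = 4 + f)
y(w) = 1/(6 + w) (y(w) = 1/(w + (4 + 2)) = 1/(w + 6) = 1/(6 + w))
y(8)*130 + 20 = 130/(6 + 8) + 20 = 130/14 + 20 = (1/14)*130 + 20 = 65/7 + 20 = 205/7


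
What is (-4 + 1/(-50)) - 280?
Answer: -14201/50 ≈ -284.02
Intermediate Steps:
(-4 + 1/(-50)) - 280 = (-4 - 1/50) - 280 = -201/50 - 280 = -14201/50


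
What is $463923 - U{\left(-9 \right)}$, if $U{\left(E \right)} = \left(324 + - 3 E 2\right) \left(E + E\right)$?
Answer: $470727$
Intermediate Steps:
$U{\left(E \right)} = 2 E \left(324 - 6 E\right)$ ($U{\left(E \right)} = \left(324 - 6 E\right) 2 E = 2 E \left(324 - 6 E\right)$)
$463923 - U{\left(-9 \right)} = 463923 - 12 \left(-9\right) \left(54 - -9\right) = 463923 - 12 \left(-9\right) \left(54 + 9\right) = 463923 - 12 \left(-9\right) 63 = 463923 - -6804 = 463923 + 6804 = 470727$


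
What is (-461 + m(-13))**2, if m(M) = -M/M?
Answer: 213444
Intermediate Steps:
m(M) = -1 (m(M) = -1*1 = -1)
(-461 + m(-13))**2 = (-461 - 1)**2 = (-462)**2 = 213444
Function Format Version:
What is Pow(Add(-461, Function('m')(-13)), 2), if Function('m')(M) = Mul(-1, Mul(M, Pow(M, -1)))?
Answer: 213444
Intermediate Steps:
Function('m')(M) = -1 (Function('m')(M) = Mul(-1, 1) = -1)
Pow(Add(-461, Function('m')(-13)), 2) = Pow(Add(-461, -1), 2) = Pow(-462, 2) = 213444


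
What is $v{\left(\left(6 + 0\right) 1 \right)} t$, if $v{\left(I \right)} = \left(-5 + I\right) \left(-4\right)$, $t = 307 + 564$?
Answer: $-3484$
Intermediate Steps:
$t = 871$
$v{\left(I \right)} = 20 - 4 I$
$v{\left(\left(6 + 0\right) 1 \right)} t = \left(20 - 4 \left(6 + 0\right) 1\right) 871 = \left(20 - 4 \cdot 6 \cdot 1\right) 871 = \left(20 - 24\right) 871 = \left(-4\right) 871 = -3484$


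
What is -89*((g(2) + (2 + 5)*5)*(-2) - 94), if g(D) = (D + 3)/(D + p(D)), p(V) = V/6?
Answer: 104842/7 ≈ 14977.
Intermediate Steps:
p(V) = V/6 (p(V) = V*(⅙) = V/6)
g(D) = 6*(3 + D)/(7*D) (g(D) = (D + 3)/(D + D/6) = (3 + D)/((7*D/6)) = (3 + D)*(6/(7*D)) = 6*(3 + D)/(7*D))
-89*((g(2) + (2 + 5)*5)*(-2) - 94) = -89*(((6/7)*(3 + 2)/2 + (2 + 5)*5)*(-2) - 94) = -89*(((6/7)*(½)*5 + 7*5)*(-2) - 94) = -89*((15/7 + 35)*(-2) - 94) = -89*((260/7)*(-2) - 94) = -89*(-520/7 - 94) = -89*(-1178/7) = 104842/7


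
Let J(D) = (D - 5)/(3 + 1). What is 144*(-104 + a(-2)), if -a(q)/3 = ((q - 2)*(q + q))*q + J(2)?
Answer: -828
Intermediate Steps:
J(D) = -5/4 + D/4 (J(D) = (-5 + D)/4 = (-5 + D)*(¼) = -5/4 + D/4)
a(q) = 9/4 - 6*q²*(-2 + q) (a(q) = -3*(((q - 2)*(q + q))*q + (-5/4 + (¼)*2)) = -3*(((-2 + q)*(2*q))*q + (-5/4 + ½)) = -3*((2*q*(-2 + q))*q - ¾) = -3*(2*q²*(-2 + q) - ¾) = -3*(-¾ + 2*q²*(-2 + q)) = 9/4 - 6*q²*(-2 + q))
144*(-104 + a(-2)) = 144*(-104 + (9/4 - 6*(-2)³ + 12*(-2)²)) = 144*(-104 + (9/4 - 6*(-8) + 12*4)) = 144*(-104 + (9/4 + 48 + 48)) = 144*(-104 + 393/4) = 144*(-23/4) = -828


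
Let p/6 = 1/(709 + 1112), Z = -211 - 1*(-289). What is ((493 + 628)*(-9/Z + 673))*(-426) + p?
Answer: -2535641516419/7891 ≈ -3.2133e+8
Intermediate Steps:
Z = 78 (Z = -211 + 289 = 78)
p = 2/607 (p = 6/(709 + 1112) = 6/1821 = 6*(1/1821) = 2/607 ≈ 0.0032949)
((493 + 628)*(-9/Z + 673))*(-426) + p = ((493 + 628)*(-9/78 + 673))*(-426) + 2/607 = (1121*(-9*1/78 + 673))*(-426) + 2/607 = (1121*(-3/26 + 673))*(-426) + 2/607 = (1121*(17495/26))*(-426) + 2/607 = (19611895/26)*(-426) + 2/607 = -4177333635/13 + 2/607 = -2535641516419/7891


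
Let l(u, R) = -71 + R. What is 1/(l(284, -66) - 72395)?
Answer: -1/72532 ≈ -1.3787e-5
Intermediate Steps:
1/(l(284, -66) - 72395) = 1/((-71 - 66) - 72395) = 1/(-137 - 72395) = 1/(-72532) = -1/72532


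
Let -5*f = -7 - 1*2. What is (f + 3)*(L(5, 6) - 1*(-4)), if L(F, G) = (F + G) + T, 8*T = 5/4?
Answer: 291/4 ≈ 72.750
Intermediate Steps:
T = 5/32 (T = (5/4)/8 = (5*(1/4))/8 = (1/8)*(5/4) = 5/32 ≈ 0.15625)
f = 9/5 (f = -(-7 - 1*2)/5 = -(-7 - 2)/5 = -1/5*(-9) = 9/5 ≈ 1.8000)
L(F, G) = 5/32 + F + G (L(F, G) = (F + G) + 5/32 = 5/32 + F + G)
(f + 3)*(L(5, 6) - 1*(-4)) = (9/5 + 3)*((5/32 + 5 + 6) - 1*(-4)) = 24*(357/32 + 4)/5 = (24/5)*(485/32) = 291/4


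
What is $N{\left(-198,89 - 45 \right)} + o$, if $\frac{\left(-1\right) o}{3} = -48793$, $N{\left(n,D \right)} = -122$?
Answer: $146257$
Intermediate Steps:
$o = 146379$ ($o = \left(-3\right) \left(-48793\right) = 146379$)
$N{\left(-198,89 - 45 \right)} + o = -122 + 146379 = 146257$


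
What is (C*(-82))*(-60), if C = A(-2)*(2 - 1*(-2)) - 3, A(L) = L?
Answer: -54120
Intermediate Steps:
C = -11 (C = -2*(2 - 1*(-2)) - 3 = -2*(2 + 2) - 3 = -2*4 - 3 = -8 - 3 = -11)
(C*(-82))*(-60) = -11*(-82)*(-60) = 902*(-60) = -54120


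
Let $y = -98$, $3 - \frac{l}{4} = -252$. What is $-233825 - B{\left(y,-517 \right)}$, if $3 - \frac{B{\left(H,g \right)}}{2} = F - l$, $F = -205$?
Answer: $-236281$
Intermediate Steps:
$l = 1020$ ($l = 12 - -1008 = 12 + 1008 = 1020$)
$B{\left(H,g \right)} = 2456$ ($B{\left(H,g \right)} = 6 - 2 \left(-205 - 1020\right) = 6 - -2450 = 6 + 2450 = 2456$)
$-233825 - B{\left(y,-517 \right)} = -233825 - 2456 = -236281$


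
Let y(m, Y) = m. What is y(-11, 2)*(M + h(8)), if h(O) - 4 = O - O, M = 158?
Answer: -1782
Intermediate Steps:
h(O) = 4 (h(O) = 4 + (O - O) = 4 + 0 = 4)
y(-11, 2)*(M + h(8)) = -11*(158 + 4) = -11*162 = -1782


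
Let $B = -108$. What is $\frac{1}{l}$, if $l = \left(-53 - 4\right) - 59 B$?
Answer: $\frac{1}{6315} \approx 0.00015835$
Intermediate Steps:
$l = 6315$ ($l = \left(-53 - 4\right) - -6372 = -57 + 6372 = 6315$)
$\frac{1}{l} = \frac{1}{6315}$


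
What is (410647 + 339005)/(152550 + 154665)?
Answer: 249884/102405 ≈ 2.4402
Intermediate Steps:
(410647 + 339005)/(152550 + 154665) = 749652/307215 = 749652*(1/307215) = 249884/102405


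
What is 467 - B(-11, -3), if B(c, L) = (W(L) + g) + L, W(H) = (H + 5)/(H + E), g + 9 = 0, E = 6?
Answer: 1435/3 ≈ 478.33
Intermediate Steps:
g = -9 (g = -9 + 0 = -9)
W(H) = (5 + H)/(6 + H) (W(H) = (H + 5)/(H + 6) = (5 + H)/(6 + H))
B(c, L) = -9 + L + (5 + L)/(6 + L) (B(c, L) = ((5 + L)/(6 + L) - 9) + L = (-9 + (5 + L)/(6 + L)) + L = -9 + L + (5 + L)/(6 + L))
467 - B(-11, -3) = 467 - (-49 + (-3)² - 2*(-3))/(6 - 3) = 467 - (-49 + 9 + 6)/3 = 467 - (-34)/3 = 467 - 1*(-34/3) = 467 + 34/3 = 1435/3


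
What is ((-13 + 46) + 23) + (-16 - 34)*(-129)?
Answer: 6506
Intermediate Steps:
((-13 + 46) + 23) + (-16 - 34)*(-129) = (33 + 23) - 50*(-129) = 56 + 6450 = 6506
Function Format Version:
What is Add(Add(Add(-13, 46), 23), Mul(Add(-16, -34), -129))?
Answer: 6506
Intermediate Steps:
Add(Add(Add(-13, 46), 23), Mul(Add(-16, -34), -129)) = Add(Add(33, 23), Mul(-50, -129)) = Add(56, 6450) = 6506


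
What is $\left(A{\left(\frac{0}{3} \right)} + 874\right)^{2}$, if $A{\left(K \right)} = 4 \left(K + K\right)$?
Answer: $763876$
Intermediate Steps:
$A{\left(K \right)} = 8 K$ ($A{\left(K \right)} = 4 \cdot 2 K = 8 K$)
$\left(A{\left(\frac{0}{3} \right)} + 874\right)^{2} = \left(8 \cdot \frac{0}{3} + 874\right)^{2} = \left(8 \cdot 0 \cdot \frac{1}{3} + 874\right)^{2} = \left(8 \cdot 0 + 874\right)^{2} = \left(0 + 874\right)^{2} = 874^{2} = 763876$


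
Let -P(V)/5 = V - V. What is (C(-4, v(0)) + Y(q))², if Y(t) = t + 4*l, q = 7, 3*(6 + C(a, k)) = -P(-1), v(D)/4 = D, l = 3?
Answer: 169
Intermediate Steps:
P(V) = 0 (P(V) = -5*(V - V) = -5*0 = 0)
v(D) = 4*D
C(a, k) = -6 (C(a, k) = -6 + (-1*0)/3 = -6 + (⅓)*0 = -6 + 0 = -6)
Y(t) = 12 + t (Y(t) = t + 4*3 = t + 12 = 12 + t)
(C(-4, v(0)) + Y(q))² = (-6 + (12 + 7))² = (-6 + 19)² = 13² = 169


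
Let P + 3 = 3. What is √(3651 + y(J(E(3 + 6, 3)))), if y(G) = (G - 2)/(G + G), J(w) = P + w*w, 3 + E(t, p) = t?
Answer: √131453/6 ≈ 60.427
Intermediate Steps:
P = 0 (P = -3 + 3 = 0)
E(t, p) = -3 + t
J(w) = w² (J(w) = 0 + w*w = 0 + w² = w²)
y(G) = (-2 + G)/(2*G) (y(G) = (-2 + G)/((2*G)) = (-2 + G)*(1/(2*G)) = (-2 + G)/(2*G))
√(3651 + y(J(E(3 + 6, 3)))) = √(3651 + (-2 + (-3 + (3 + 6))²)/(2*((-3 + (3 + 6))²))) = √(3651 + (-2 + (-3 + 9)²)/(2*((-3 + 9)²))) = √(3651 + (-2 + 6²)/(2*(6²))) = √(3651 + (½)*(-2 + 36)/36) = √(3651 + (½)*(1/36)*34) = √(3651 + 17/36) = √(131453/36) = √131453/6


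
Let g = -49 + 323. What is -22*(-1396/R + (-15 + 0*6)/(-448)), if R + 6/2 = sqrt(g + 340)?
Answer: 1867149/12320 + 2792*sqrt(614)/55 ≈ 1409.4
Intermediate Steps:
g = 274
R = -3 + sqrt(614) (R = -3 + sqrt(274 + 340) = -3 + sqrt(614) ≈ 21.779)
-22*(-1396/R + (-15 + 0*6)/(-448)) = -22*(-1396/(-3 + sqrt(614)) + (-15 + 0*6)/(-448)) = -22*(-1396/(-3 + sqrt(614)) + (-15 + 0)*(-1/448)) = -22*(-1396/(-3 + sqrt(614)) - 15*(-1/448)) = -22*(-1396/(-3 + sqrt(614)) + 15/448) = -22*(15/448 - 1396/(-3 + sqrt(614))) = -165/224 + 30712/(-3 + sqrt(614))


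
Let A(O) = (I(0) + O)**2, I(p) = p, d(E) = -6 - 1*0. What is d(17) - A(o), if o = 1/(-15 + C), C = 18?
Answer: -55/9 ≈ -6.1111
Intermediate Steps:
d(E) = -6 (d(E) = -6 + 0 = -6)
o = 1/3 (o = 1/(-15 + 18) = 1/3 ≈ 0.33333)
A(O) = O**2 (A(O) = (0 + O)**2 = O**2)
d(17) - A(o) = -6 - (1/3)**2 = -6 - 1*1/9 = -6 - 1/9 = -55/9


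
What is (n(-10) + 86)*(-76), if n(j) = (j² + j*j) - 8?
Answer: -21128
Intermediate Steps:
n(j) = -8 + 2*j² (n(j) = (j² + j²) - 8 = 2*j² - 8 = -8 + 2*j²)
(n(-10) + 86)*(-76) = ((-8 + 2*(-10)²) + 86)*(-76) = ((-8 + 2*100) + 86)*(-76) = ((-8 + 200) + 86)*(-76) = (192 + 86)*(-76) = 278*(-76) = -21128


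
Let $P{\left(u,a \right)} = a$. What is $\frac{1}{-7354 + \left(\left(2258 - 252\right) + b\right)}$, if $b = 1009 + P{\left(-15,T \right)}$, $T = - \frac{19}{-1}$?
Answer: $- \frac{1}{4320} \approx -0.00023148$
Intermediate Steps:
$T = 19$ ($T = \left(-19\right) \left(-1\right) = 19$)
$b = 1028$ ($b = 1009 + 19 = 1028$)
$\frac{1}{-7354 + \left(\left(2258 - 252\right) + b\right)} = \frac{1}{-7354 + \left(\left(2258 - 252\right) + 1028\right)} = \frac{1}{-7354 + \left(2006 + 1028\right)} = \frac{1}{-7354 + 3034} = \frac{1}{-4320} = - \frac{1}{4320}$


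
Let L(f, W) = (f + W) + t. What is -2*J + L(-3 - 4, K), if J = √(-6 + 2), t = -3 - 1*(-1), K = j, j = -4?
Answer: -13 - 4*I ≈ -13.0 - 4.0*I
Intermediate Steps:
K = -4
t = -2 (t = -3 + 1 = -2)
J = 2*I (J = √(-4) = 2*I ≈ 2.0*I)
L(f, W) = -2 + W + f (L(f, W) = (f + W) - 2 = (W + f) - 2 = -2 + W + f)
-2*J + L(-3 - 4, K) = -4*I + (-2 - 4 + (-3 - 4)) = -4*I + (-2 - 4 - 7) = -4*I - 13 = -13 - 4*I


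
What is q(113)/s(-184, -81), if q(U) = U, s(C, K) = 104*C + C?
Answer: -113/19320 ≈ -0.0058489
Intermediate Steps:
s(C, K) = 105*C
q(113)/s(-184, -81) = 113/((105*(-184))) = 113/(-19320) = 113*(-1/19320) = -113/19320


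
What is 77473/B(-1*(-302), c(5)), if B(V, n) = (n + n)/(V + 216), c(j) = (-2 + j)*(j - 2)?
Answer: 20065507/9 ≈ 2.2295e+6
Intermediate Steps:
c(j) = (-2 + j)² (c(j) = (-2 + j)*(-2 + j) = (-2 + j)²)
B(V, n) = 2*n/(216 + V) (B(V, n) = (2*n)/(216 + V) = 2*n/(216 + V))
77473/B(-1*(-302), c(5)) = 77473/((2*(-2 + 5)²/(216 - 1*(-302)))) = 77473/((2*3²/(216 + 302))) = 77473/((2*9/518)) = 77473/((2*9*(1/518))) = 77473/(9/259) = 77473*(259/9) = 20065507/9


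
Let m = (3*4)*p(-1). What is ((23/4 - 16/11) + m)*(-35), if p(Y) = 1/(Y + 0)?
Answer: 11865/44 ≈ 269.66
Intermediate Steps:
p(Y) = 1/Y
m = -12 (m = (3*4)/(-1) = 12*(-1) = -12)
((23/4 - 16/11) + m)*(-35) = ((23/4 - 16/11) - 12)*(-35) = (189/44 - 12)*(-35) = -339/44*(-35) = 11865/44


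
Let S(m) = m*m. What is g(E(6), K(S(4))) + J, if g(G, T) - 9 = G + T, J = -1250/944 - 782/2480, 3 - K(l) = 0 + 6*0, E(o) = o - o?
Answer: 94747/9145 ≈ 10.361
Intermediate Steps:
S(m) = m**2
E(o) = 0
K(l) = 3 (K(l) = 3 - (0 + 6*0) = 3 - (0 + 0) = 3 - 1*0 = 3 + 0 = 3)
J = -14993/9145 (J = -1250*1/944 - 782*1/2480 = -625/472 - 391/1240 = -14993/9145 ≈ -1.6395)
g(G, T) = 9 + G + T (g(G, T) = 9 + (G + T) = 9 + G + T)
g(E(6), K(S(4))) + J = (9 + 0 + 3) - 14993/9145 = 12 - 14993/9145 = 94747/9145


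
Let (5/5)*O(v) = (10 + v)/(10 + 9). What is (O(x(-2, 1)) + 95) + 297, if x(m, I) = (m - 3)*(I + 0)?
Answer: 7453/19 ≈ 392.26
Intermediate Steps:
x(m, I) = I*(-3 + m) (x(m, I) = (-3 + m)*I = I*(-3 + m))
O(v) = 10/19 + v/19 (O(v) = (10 + v)/(10 + 9) = (10 + v)/19 = (10 + v)*(1/19) = 10/19 + v/19)
(O(x(-2, 1)) + 95) + 297 = ((10/19 + (1*(-3 - 2))/19) + 95) + 297 = ((10/19 + (1*(-5))/19) + 95) + 297 = ((10/19 + (1/19)*(-5)) + 95) + 297 = ((10/19 - 5/19) + 95) + 297 = (5/19 + 95) + 297 = 1810/19 + 297 = 7453/19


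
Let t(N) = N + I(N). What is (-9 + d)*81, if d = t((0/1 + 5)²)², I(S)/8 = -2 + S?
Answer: 3537432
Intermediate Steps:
I(S) = -16 + 8*S (I(S) = 8*(-2 + S) = -16 + 8*S)
t(N) = -16 + 9*N (t(N) = N + (-16 + 8*N) = -16 + 9*N)
d = 43681 (d = (-16 + 9*(0/1 + 5)²)² = (-16 + 9*(0*1 + 5)²)² = (-16 + 9*(0 + 5)²)² = (-16 + 9*5²)² = (-16 + 9*25)² = (-16 + 225)² = 209² = 43681)
(-9 + d)*81 = (-9 + 43681)*81 = 43672*81 = 3537432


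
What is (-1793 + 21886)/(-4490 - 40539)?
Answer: -20093/45029 ≈ -0.44622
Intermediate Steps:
(-1793 + 21886)/(-4490 - 40539) = 20093/(-45029) = 20093*(-1/45029) = -20093/45029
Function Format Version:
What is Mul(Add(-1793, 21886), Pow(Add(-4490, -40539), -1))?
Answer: Rational(-20093, 45029) ≈ -0.44622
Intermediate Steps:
Mul(Add(-1793, 21886), Pow(Add(-4490, -40539), -1)) = Mul(20093, Pow(-45029, -1)) = Mul(20093, Rational(-1, 45029)) = Rational(-20093, 45029)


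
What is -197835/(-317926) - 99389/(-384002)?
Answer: 26891845721/30521054963 ≈ 0.88109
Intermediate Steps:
-197835/(-317926) - 99389/(-384002) = -197835*(-1/317926) - 99389*(-1/384002) = 197835/317926 + 99389/384002 = 26891845721/30521054963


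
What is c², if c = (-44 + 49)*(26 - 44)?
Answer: 8100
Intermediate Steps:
c = -90 (c = 5*(-18) = -90)
c² = (-90)² = 8100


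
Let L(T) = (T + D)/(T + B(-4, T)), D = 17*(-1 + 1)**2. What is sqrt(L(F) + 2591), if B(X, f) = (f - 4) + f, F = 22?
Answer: 2*sqrt(622573)/31 ≈ 50.905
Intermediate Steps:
B(X, f) = -4 + 2*f (B(X, f) = (-4 + f) + f = -4 + 2*f)
D = 0 (D = 17*0**2 = 17*0 = 0)
L(T) = T/(-4 + 3*T) (L(T) = (T + 0)/(T + (-4 + 2*T)) = T/(-4 + 3*T))
sqrt(L(F) + 2591) = sqrt(22/(-4 + 3*22) + 2591) = sqrt(22/(-4 + 66) + 2591) = sqrt(22/62 + 2591) = sqrt(22*(1/62) + 2591) = sqrt(11/31 + 2591) = sqrt(80332/31) = 2*sqrt(622573)/31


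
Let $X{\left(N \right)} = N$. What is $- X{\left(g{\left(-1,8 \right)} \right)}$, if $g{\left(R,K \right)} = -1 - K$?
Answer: $9$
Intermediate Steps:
$- X{\left(g{\left(-1,8 \right)} \right)} = - (-1 - 8) = \left(-1\right) \left(-9\right) = 9$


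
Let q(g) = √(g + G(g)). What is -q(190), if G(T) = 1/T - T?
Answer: -√190/190 ≈ -0.072548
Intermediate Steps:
q(g) = √(1/g) (q(g) = √(g + (1/g - g)) = √(1/g))
-q(190) = -√(1/190) = -√190/190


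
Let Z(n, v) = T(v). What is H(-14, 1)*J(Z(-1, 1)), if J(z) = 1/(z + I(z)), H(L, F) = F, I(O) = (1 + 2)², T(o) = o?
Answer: ⅒ ≈ 0.10000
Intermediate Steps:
I(O) = 9 (I(O) = 3² = 9)
Z(n, v) = v
J(z) = 1/(9 + z) (J(z) = 1/(z + 9) = 1/(9 + z))
H(-14, 1)*J(Z(-1, 1)) = 1/(9 + 1) = 1/10 = 1*(⅒) = ⅒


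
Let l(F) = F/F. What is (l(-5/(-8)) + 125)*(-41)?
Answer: -5166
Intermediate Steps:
l(F) = 1
(l(-5/(-8)) + 125)*(-41) = (1 + 125)*(-41) = 126*(-41) = -5166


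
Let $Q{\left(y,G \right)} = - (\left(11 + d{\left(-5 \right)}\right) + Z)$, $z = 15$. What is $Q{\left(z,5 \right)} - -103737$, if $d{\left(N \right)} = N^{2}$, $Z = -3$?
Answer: $103704$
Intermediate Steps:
$Q{\left(y,G \right)} = -33$ ($Q{\left(y,G \right)} = - (\left(11 + \left(-5\right)^{2}\right) - 3) = - (\left(11 + 25\right) - 3) = - (36 - 3) = \left(-1\right) 33 = -33$)
$Q{\left(z,5 \right)} - -103737 = -33 - -103737 = -33 + 103737 = 103704$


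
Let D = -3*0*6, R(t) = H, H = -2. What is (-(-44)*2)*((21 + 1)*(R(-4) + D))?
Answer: -3872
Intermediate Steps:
R(t) = -2
D = 0 (D = 0*6 = 0)
(-(-44)*2)*((21 + 1)*(R(-4) + D)) = (-(-44)*2)*((21 + 1)*(-2 + 0)) = (-44*(-2))*(22*(-2)) = 88*(-44) = -3872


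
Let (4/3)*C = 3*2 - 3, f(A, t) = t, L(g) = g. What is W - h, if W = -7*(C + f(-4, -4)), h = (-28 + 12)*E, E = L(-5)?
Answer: -271/4 ≈ -67.750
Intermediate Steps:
C = 9/4 (C = 3*(3*2 - 3)/4 = 3*(6 - 3)/4 = (3/4)*3 = 9/4 ≈ 2.2500)
E = -5
h = 80 (h = (-28 + 12)*(-5) = -16*(-5) = 80)
W = 49/4 (W = -7*(9/4 - 4) = -7*(-7/4) = 49/4 ≈ 12.250)
W - h = 49/4 - 1*80 = 49/4 - 80 = -271/4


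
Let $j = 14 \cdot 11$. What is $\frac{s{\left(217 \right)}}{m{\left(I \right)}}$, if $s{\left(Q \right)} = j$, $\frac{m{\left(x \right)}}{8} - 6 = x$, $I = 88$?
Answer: $\frac{77}{376} \approx 0.20479$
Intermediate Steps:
$m{\left(x \right)} = 48 + 8 x$
$j = 154$
$s{\left(Q \right)} = 154$
$\frac{s{\left(217 \right)}}{m{\left(I \right)}} = \frac{154}{48 + 8 \cdot 88} = \frac{154}{48 + 704} = \frac{154}{752} = 154 \cdot \frac{1}{752} = \frac{77}{376}$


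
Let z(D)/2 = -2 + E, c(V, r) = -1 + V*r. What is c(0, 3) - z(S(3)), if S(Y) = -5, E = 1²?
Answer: 1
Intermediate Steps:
E = 1
z(D) = -2 (z(D) = 2*(-2 + 1) = 2*(-1) = -2)
c(0, 3) - z(S(3)) = (-1 + 0*3) - 1*(-2) = (-1 + 0) + 2 = -1 + 2 = 1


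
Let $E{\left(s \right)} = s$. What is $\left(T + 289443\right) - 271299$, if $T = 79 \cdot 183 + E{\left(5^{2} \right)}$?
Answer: $32626$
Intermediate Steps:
$T = 14482$ ($T = 79 \cdot 183 + 5^{2} = 14457 + 25 = 14482$)
$\left(T + 289443\right) - 271299 = \left(14482 + 289443\right) - 271299 = 303925 - 271299 = 32626$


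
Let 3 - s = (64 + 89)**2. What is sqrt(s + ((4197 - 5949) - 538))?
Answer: 4*I*sqrt(1606) ≈ 160.3*I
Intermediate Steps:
s = -23406 (s = 3 - (64 + 89)**2 = 3 - 1*153**2 = 3 - 1*23409 = 3 - 23409 = -23406)
sqrt(s + ((4197 - 5949) - 538)) = sqrt(-23406 + ((4197 - 5949) - 538)) = sqrt(-23406 + (-1752 - 538)) = sqrt(-23406 - 2290) = sqrt(-25696) = 4*I*sqrt(1606)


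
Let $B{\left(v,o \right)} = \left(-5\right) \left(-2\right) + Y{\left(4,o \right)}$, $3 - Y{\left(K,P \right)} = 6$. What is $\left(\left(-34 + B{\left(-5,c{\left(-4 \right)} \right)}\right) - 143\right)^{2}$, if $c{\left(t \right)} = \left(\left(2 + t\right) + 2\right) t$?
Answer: $28900$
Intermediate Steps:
$Y{\left(K,P \right)} = -3$ ($Y{\left(K,P \right)} = 3 - 6 = -3$)
$c{\left(t \right)} = t \left(4 + t\right)$ ($c{\left(t \right)} = \left(4 + t\right) t = t \left(4 + t\right)$)
$B{\left(v,o \right)} = 7$ ($B{\left(v,o \right)} = \left(-5\right) \left(-2\right) - 3 = 10 - 3 = 7$)
$\left(\left(-34 + B{\left(-5,c{\left(-4 \right)} \right)}\right) - 143\right)^{2} = \left(\left(-34 + 7\right) - 143\right)^{2} = \left(-27 - 143\right)^{2} = \left(-170\right)^{2} = 28900$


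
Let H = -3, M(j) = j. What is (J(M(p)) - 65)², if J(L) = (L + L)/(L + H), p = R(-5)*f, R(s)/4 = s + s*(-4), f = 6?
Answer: 56175025/14161 ≈ 3966.9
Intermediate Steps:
R(s) = -12*s (R(s) = 4*(s + s*(-4)) = 4*(s - 4*s) = 4*(-3*s) = -12*s)
p = 360 (p = -12*(-5)*6 = 60*6 = 360)
J(L) = 2*L/(-3 + L) (J(L) = (L + L)/(L - 3) = (2*L)/(-3 + L) = 2*L/(-3 + L))
(J(M(p)) - 65)² = (2*360/(-3 + 360) - 65)² = (2*360/357 - 65)² = (2*360*(1/357) - 65)² = (240/119 - 65)² = (-7495/119)² = 56175025/14161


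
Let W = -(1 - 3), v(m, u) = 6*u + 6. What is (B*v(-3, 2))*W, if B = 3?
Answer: 108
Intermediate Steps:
v(m, u) = 6 + 6*u
W = 2 (W = -1*(-2) = 2)
(B*v(-3, 2))*W = (3*(6 + 6*2))*2 = (3*(6 + 12))*2 = (3*18)*2 = 54*2 = 108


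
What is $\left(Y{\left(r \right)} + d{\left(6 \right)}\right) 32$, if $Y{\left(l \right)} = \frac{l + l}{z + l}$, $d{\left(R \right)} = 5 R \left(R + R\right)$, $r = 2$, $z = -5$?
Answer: $\frac{34432}{3} \approx 11477.0$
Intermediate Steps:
$d{\left(R \right)} = 10 R^{2}$ ($d{\left(R \right)} = 5 R 2 R = 5 \cdot 2 R^{2} = 10 R^{2}$)
$Y{\left(l \right)} = \frac{2 l}{-5 + l}$ ($Y{\left(l \right)} = \frac{l + l}{-5 + l} = \frac{2 l}{-5 + l}$)
$\left(Y{\left(r \right)} + d{\left(6 \right)}\right) 32 = \left(2 \cdot 2 \frac{1}{-5 + 2} + 10 \cdot 6^{2}\right) 32 = \left(2 \cdot 2 \frac{1}{-3} + 10 \cdot 36\right) 32 = \left(2 \cdot 2 \left(- \frac{1}{3}\right) + 360\right) 32 = \left(- \frac{4}{3} + 360\right) 32 = \frac{1076}{3} \cdot 32 = \frac{34432}{3}$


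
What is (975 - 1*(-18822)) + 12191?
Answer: 31988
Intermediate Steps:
(975 - 1*(-18822)) + 12191 = (975 + 18822) + 12191 = 19797 + 12191 = 31988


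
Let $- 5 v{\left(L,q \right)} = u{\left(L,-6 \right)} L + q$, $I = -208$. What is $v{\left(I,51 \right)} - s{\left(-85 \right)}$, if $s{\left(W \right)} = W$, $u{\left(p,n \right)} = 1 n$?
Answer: $- \frac{874}{5} \approx -174.8$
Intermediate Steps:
$u{\left(p,n \right)} = n$
$v{\left(L,q \right)} = - \frac{q}{5} + \frac{6 L}{5}$ ($v{\left(L,q \right)} = - \frac{- 6 L + q}{5} = - \frac{q - 6 L}{5} = - \frac{q}{5} + \frac{6 L}{5}$)
$v{\left(I,51 \right)} - s{\left(-85 \right)} = \left(\left(- \frac{1}{5}\right) 51 + \frac{6}{5} \left(-208\right)\right) - -85 = \left(- \frac{51}{5} - \frac{1248}{5}\right) + 85 = - \frac{1299}{5} + 85 = - \frac{874}{5}$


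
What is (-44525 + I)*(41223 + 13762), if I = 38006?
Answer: -358447215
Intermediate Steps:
(-44525 + I)*(41223 + 13762) = (-44525 + 38006)*(41223 + 13762) = -6519*54985 = -358447215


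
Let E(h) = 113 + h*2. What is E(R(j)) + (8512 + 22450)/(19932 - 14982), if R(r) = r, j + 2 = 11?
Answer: 339706/2475 ≈ 137.25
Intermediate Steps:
j = 9 (j = -2 + 11 = 9)
E(h) = 113 + 2*h
E(R(j)) + (8512 + 22450)/(19932 - 14982) = (113 + 2*9) + (8512 + 22450)/(19932 - 14982) = (113 + 18) + 30962/4950 = 131 + 30962*(1/4950) = 131 + 15481/2475 = 339706/2475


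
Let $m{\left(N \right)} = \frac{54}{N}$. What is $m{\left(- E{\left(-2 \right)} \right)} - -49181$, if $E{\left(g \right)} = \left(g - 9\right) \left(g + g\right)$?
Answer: $\frac{1081955}{22} \approx 49180.0$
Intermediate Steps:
$E{\left(g \right)} = 2 g \left(-9 + g\right)$ ($E{\left(g \right)} = \left(-9 + g\right) 2 g = 2 g \left(-9 + g\right)$)
$m{\left(- E{\left(-2 \right)} \right)} - -49181 = \frac{54}{\left(-1\right) 2 \left(-2\right) \left(-9 - 2\right)} - -49181 = \frac{54}{\left(-1\right) 2 \left(-2\right) \left(-11\right)} + 49181 = \frac{54}{\left(-1\right) 44} + 49181 = \frac{54}{-44} + 49181 = 54 \left(- \frac{1}{44}\right) + 49181 = - \frac{27}{22} + 49181 = \frac{1081955}{22}$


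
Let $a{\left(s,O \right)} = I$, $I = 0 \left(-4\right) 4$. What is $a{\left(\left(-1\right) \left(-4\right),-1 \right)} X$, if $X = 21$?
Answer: $0$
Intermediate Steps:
$I = 0$ ($I = 0 \cdot 4 = 0$)
$a{\left(s,O \right)} = 0$
$a{\left(\left(-1\right) \left(-4\right),-1 \right)} X = 0 \cdot 21 = 0$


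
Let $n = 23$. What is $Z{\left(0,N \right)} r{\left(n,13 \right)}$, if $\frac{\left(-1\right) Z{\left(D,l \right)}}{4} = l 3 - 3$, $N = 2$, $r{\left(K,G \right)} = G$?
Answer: $-156$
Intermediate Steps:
$Z{\left(D,l \right)} = 12 - 12 l$ ($Z{\left(D,l \right)} = - 4 \left(l 3 - 3\right) = - 4 \left(3 l - 3\right) = - 4 \left(-3 + 3 l\right) = 12 - 12 l$)
$Z{\left(0,N \right)} r{\left(n,13 \right)} = \left(12 - 24\right) 13 = \left(-12\right) 13 = -156$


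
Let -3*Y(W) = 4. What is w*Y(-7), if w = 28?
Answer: -112/3 ≈ -37.333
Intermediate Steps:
Y(W) = -4/3 (Y(W) = -⅓*4 = -4/3)
w*Y(-7) = 28*(-4/3) = -112/3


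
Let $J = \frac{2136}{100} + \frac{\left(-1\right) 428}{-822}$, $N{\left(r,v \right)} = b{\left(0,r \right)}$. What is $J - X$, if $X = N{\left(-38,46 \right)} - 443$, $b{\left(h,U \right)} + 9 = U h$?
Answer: $\frac{4869124}{10275} \approx 473.88$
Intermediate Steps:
$b{\left(h,U \right)} = -9 + U h$
$N{\left(r,v \right)} = -9$ ($N{\left(r,v \right)} = -9 + r 0 = -9 + 0 = -9$)
$J = \frac{224824}{10275}$ ($J = 2136 \cdot \frac{1}{100} - - \frac{214}{411} = \frac{534}{25} + \frac{214}{411} = \frac{224824}{10275} \approx 21.881$)
$X = -452$ ($X = -9 - 443 = -452$)
$J - X = \frac{224824}{10275} - -452 = \frac{224824}{10275} + 452 = \frac{4869124}{10275}$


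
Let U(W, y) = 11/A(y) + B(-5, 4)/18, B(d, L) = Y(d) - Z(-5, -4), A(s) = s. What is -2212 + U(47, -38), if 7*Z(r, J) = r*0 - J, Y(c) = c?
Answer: -882827/399 ≈ -2212.6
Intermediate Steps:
Z(r, J) = -J/7 (Z(r, J) = (r*0 - J)/7 = (0 - J)/7 = (-J)/7 = -J/7)
B(d, L) = -4/7 + d (B(d, L) = d - (-1)*(-4)/7 = d - 1*4/7 = d - 4/7 = -4/7 + d)
U(W, y) = -13/42 + 11/y (U(W, y) = 11/y + (-4/7 - 5)/18 = 11/y - 39/7*1/18 = 11/y - 13/42 = -13/42 + 11/y)
-2212 + U(47, -38) = -2212 + (-13/42 + 11/(-38)) = -2212 + (-13/42 + 11*(-1/38)) = -2212 + (-13/42 - 11/38) = -2212 - 239/399 = -882827/399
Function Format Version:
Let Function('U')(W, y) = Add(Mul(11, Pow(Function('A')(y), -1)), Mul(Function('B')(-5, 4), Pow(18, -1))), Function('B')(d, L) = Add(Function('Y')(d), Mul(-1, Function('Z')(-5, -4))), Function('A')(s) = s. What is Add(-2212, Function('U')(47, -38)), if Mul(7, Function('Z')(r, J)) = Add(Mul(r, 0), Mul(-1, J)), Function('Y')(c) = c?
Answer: Rational(-882827, 399) ≈ -2212.6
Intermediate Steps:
Function('Z')(r, J) = Mul(Rational(-1, 7), J) (Function('Z')(r, J) = Mul(Rational(1, 7), Add(Mul(r, 0), Mul(-1, J))) = Mul(Rational(1, 7), Add(0, Mul(-1, J))) = Mul(Rational(1, 7), Mul(-1, J)) = Mul(Rational(-1, 7), J))
Function('B')(d, L) = Add(Rational(-4, 7), d) (Function('B')(d, L) = Add(d, Mul(-1, Mul(Rational(-1, 7), -4))) = Add(d, Mul(-1, Rational(4, 7))) = Add(d, Rational(-4, 7)) = Add(Rational(-4, 7), d))
Function('U')(W, y) = Add(Rational(-13, 42), Mul(11, Pow(y, -1))) (Function('U')(W, y) = Add(Mul(11, Pow(y, -1)), Mul(Add(Rational(-4, 7), -5), Pow(18, -1))) = Add(Mul(11, Pow(y, -1)), Mul(Rational(-39, 7), Rational(1, 18))) = Add(Mul(11, Pow(y, -1)), Rational(-13, 42)) = Add(Rational(-13, 42), Mul(11, Pow(y, -1))))
Add(-2212, Function('U')(47, -38)) = Add(-2212, Add(Rational(-13, 42), Mul(11, Pow(-38, -1)))) = Add(-2212, Add(Rational(-13, 42), Mul(11, Rational(-1, 38)))) = Add(-2212, Add(Rational(-13, 42), Rational(-11, 38))) = Add(-2212, Rational(-239, 399)) = Rational(-882827, 399)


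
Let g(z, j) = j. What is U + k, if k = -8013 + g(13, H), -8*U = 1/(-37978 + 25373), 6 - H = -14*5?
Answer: -800367079/100840 ≈ -7937.0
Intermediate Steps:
H = 76 (H = 6 - (-14)*5 = 6 - 1*(-70) = 6 + 70 = 76)
U = 1/100840 (U = -1/(8*(-37978 + 25373)) = -⅛/(-12605) = -⅛*(-1/12605) = 1/100840 ≈ 9.9167e-6)
k = -7937 (k = -8013 + 76 = -7937)
U + k = 1/100840 - 7937 = -800367079/100840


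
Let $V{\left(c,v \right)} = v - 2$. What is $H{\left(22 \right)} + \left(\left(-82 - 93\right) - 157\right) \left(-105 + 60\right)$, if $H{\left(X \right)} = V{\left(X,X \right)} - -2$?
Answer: $14962$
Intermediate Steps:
$V{\left(c,v \right)} = -2 + v$
$H{\left(X \right)} = X$ ($H{\left(X \right)} = \left(-2 + X\right) - -2 = \left(-2 + X\right) + 2 = X$)
$H{\left(22 \right)} + \left(\left(-82 - 93\right) - 157\right) \left(-105 + 60\right) = 22 + \left(\left(-82 - 93\right) - 157\right) \left(-105 + 60\right) = 22 + \left(\left(-82 - 93\right) - 157\right) \left(-45\right) = 22 + \left(-175 - 157\right) \left(-45\right) = 22 - -14940 = 22 + 14940 = 14962$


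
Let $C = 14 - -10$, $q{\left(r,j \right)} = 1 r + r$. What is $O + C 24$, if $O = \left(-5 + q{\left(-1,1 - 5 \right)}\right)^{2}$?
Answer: $625$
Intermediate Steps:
$q{\left(r,j \right)} = 2 r$ ($q{\left(r,j \right)} = r + r = 2 r$)
$O = 49$ ($O = \left(-5 + 2 \left(-1\right)\right)^{2} = \left(-5 - 2\right)^{2} = \left(-7\right)^{2} = 49$)
$C = 24$ ($C = 14 + 10 = 24$)
$O + C 24 = 49 + 24 \cdot 24 = 49 + 576 = 625$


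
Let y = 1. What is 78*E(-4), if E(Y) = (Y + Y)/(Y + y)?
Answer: 208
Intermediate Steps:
E(Y) = 2*Y/(1 + Y) (E(Y) = (Y + Y)/(Y + 1) = (2*Y)/(1 + Y) = 2*Y/(1 + Y))
78*E(-4) = 78*(2*(-4)/(1 - 4)) = 78*(2*(-4)/(-3)) = 78*(2*(-4)*(-⅓)) = 78*(8/3) = 208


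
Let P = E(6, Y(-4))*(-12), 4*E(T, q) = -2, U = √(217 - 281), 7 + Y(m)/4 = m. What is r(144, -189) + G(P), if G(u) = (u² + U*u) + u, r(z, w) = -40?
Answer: 2 + 48*I ≈ 2.0 + 48.0*I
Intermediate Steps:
Y(m) = -28 + 4*m
U = 8*I (U = √(-64) = 8*I ≈ 8.0*I)
E(T, q) = -½ (E(T, q) = (¼)*(-2) = -½)
P = 6 (P = -½*(-12) = 6)
G(u) = u + u² + 8*I*u (G(u) = (u² + (8*I)*u) + u = (u² + 8*I*u) + u = u + u² + 8*I*u)
r(144, -189) + G(P) = -40 + 6*(1 + 6 + 8*I) = -40 + 6*(7 + 8*I) = -40 + (42 + 48*I) = 2 + 48*I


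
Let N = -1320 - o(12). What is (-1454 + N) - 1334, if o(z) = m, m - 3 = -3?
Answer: -4108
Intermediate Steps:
m = 0 (m = 3 - 3 = 0)
o(z) = 0
N = -1320 (N = -1320 - 1*0 = -1320 + 0 = -1320)
(-1454 + N) - 1334 = (-1454 - 1320) - 1334 = -2774 - 1334 = -4108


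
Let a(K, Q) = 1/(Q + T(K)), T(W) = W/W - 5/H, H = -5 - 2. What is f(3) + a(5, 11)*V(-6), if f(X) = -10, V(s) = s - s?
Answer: -10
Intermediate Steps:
H = -7
V(s) = 0
T(W) = 12/7 (T(W) = W/W - 5/(-7) = 1 - 5*(-⅐) = 1 + 5/7 = 12/7)
a(K, Q) = 1/(12/7 + Q) (a(K, Q) = 1/(Q + 12/7) = 1/(12/7 + Q))
f(3) + a(5, 11)*V(-6) = -10 + (7/(12 + 7*11))*0 = -10 + (7/(12 + 77))*0 = -10 + (7/89)*0 = -10 + 0 = -10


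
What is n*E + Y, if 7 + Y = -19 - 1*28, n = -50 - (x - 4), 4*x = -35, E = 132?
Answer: -4971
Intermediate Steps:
x = -35/4 (x = (¼)*(-35) = -35/4 ≈ -8.7500)
n = -149/4 (n = -50 - (-35/4 - 4) = -50 - 1*(-51/4) = -50 + 51/4 = -149/4 ≈ -37.250)
Y = -54 (Y = -7 + (-19 - 1*28) = -7 + (-19 - 28) = -7 - 47 = -54)
n*E + Y = -149/4*132 - 54 = -4917 - 54 = -4971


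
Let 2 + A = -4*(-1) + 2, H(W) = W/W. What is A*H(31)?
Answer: 4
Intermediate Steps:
H(W) = 1
A = 4 (A = -2 + (-4*(-1) + 2) = -2 + (4 + 2) = -2 + 6 = 4)
A*H(31) = 4*1 = 4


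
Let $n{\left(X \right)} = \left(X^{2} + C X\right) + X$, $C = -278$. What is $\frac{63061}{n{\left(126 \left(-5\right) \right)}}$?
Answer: $\frac{63061}{571410} \approx 0.11036$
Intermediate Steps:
$n{\left(X \right)} = X^{2} - 277 X$ ($n{\left(X \right)} = \left(X^{2} - 278 X\right) + X = X^{2} - 277 X$)
$\frac{63061}{n{\left(126 \left(-5\right) \right)}} = \frac{63061}{126 \left(-5\right) \left(-277 + 126 \left(-5\right)\right)} = \frac{63061}{\left(-630\right) \left(-277 - 630\right)} = \frac{63061}{\left(-630\right) \left(-907\right)} = \frac{63061}{571410}$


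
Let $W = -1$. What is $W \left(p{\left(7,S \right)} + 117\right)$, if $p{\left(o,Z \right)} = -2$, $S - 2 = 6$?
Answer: $-115$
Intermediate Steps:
$S = 8$ ($S = 2 + 6 = 8$)
$W \left(p{\left(7,S \right)} + 117\right) = - (-2 + 117) = \left(-1\right) 115 = -115$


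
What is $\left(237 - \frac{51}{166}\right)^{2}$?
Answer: $\frac{1543782681}{27556} \approx 56023.0$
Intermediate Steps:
$\left(237 - \frac{51}{166}\right)^{2} = \left(\frac{39291}{166}\right)^{2} = \frac{1543782681}{27556}$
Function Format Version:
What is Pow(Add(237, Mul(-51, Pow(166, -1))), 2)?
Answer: Rational(1543782681, 27556) ≈ 56023.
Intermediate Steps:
Pow(Add(237, Mul(-51, Pow(166, -1))), 2) = Pow(Add(237, Mul(-51, Rational(1, 166))), 2) = Pow(Add(237, Rational(-51, 166)), 2) = Pow(Rational(39291, 166), 2) = Rational(1543782681, 27556)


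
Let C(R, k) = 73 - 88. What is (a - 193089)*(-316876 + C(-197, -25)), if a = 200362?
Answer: -2304748243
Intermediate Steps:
C(R, k) = -15
(a - 193089)*(-316876 + C(-197, -25)) = (200362 - 193089)*(-316876 - 15) = 7273*(-316891) = -2304748243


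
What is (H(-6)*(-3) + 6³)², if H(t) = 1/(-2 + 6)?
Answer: 741321/16 ≈ 46333.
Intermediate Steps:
H(t) = ¼ (H(t) = 1/4 = ¼)
(H(-6)*(-3) + 6³)² = ((¼)*(-3) + 6³)² = (-¾ + 216)² = (861/4)² = 741321/16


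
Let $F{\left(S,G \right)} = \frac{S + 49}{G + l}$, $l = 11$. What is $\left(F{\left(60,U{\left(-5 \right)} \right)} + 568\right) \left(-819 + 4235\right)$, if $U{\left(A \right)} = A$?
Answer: $\frac{6007036}{3} \approx 2.0023 \cdot 10^{6}$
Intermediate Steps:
$F{\left(S,G \right)} = \frac{49 + S}{11 + G}$ ($F{\left(S,G \right)} = \frac{S + 49}{G + 11} = \frac{49 + S}{11 + G}$)
$\left(F{\left(60,U{\left(-5 \right)} \right)} + 568\right) \left(-819 + 4235\right) = \left(\frac{49 + 60}{11 - 5} + 568\right) \left(-819 + 4235\right) = \left(\frac{1}{6} \cdot 109 + 568\right) 3416 = \left(\frac{109}{6} + 568\right) 3416 = \frac{3517}{6} \cdot 3416 = \frac{6007036}{3}$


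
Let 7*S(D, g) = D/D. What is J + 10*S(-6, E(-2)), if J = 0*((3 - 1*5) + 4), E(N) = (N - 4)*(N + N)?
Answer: 10/7 ≈ 1.4286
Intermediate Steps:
E(N) = 2*N*(-4 + N) (E(N) = (-4 + N)*(2*N) = 2*N*(-4 + N))
S(D, g) = ⅐ (S(D, g) = (D/D)/7 = (⅐)*1 = ⅐)
J = 0 (J = 0*((3 - 5) + 4) = 0*(-2 + 4) = 0*2 = 0)
J + 10*S(-6, E(-2)) = 0 + 10*(⅐) = 0 + 10/7 = 10/7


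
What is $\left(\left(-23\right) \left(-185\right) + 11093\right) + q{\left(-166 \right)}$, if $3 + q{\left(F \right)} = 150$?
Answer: $15495$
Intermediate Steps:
$q{\left(F \right)} = 147$ ($q{\left(F \right)} = -3 + 150 = 147$)
$\left(\left(-23\right) \left(-185\right) + 11093\right) + q{\left(-166 \right)} = \left(\left(-23\right) \left(-185\right) + 11093\right) + 147 = \left(4255 + 11093\right) + 147 = 15348 + 147 = 15495$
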